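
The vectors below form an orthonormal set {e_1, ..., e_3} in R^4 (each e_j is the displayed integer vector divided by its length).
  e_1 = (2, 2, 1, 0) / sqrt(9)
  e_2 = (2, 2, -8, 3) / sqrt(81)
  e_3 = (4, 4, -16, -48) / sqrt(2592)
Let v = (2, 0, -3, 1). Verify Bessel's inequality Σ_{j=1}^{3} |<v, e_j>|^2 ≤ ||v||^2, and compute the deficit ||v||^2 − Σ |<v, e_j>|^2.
Σ |<v, e_j>|^2 = 12; ||v||^2 = 14; deficit = 2

Write each e_j = u_j / sqrt(<u_j, u_j>) where u_j is the displayed integer vector. Then <v, e_j> = <v, u_j> / sqrt(<u_j, u_j>), so |<v, e_j>|^2 = <v, u_j>^2 / <u_j, u_j>.
Coefficients: <v, e_1> = 1/sqrt(9), <v, e_2> = 31/sqrt(81), <v, e_3> = 8/sqrt(2592).
Square and sum: Σ |<v, e_j>|^2 = 12.
Compute ||v||^2 = v·v = 14.
Deficit = 14 − 12 = 2 ≥ 0, confirming Bessel's inequality. (The deficit equals ||v − Σ <v,e_j> e_j||^2, the squared distance from v to span{e_j}.)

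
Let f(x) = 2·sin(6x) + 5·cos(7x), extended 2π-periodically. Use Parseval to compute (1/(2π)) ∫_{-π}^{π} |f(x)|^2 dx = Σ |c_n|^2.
Σ |c_n|^2 = 29/2

Expand |f|^2 and use orthogonality of {sin(nx), cos(mx)} on [-π, π]:
  ∫_{-π}^{π} sin(nx)^2 dx = π, ∫ cos(mx)^2 dx = π, and cross terms integrate to 0.
So ∫_{-π}^{π} f(x)^2 dx = 2^2 · π + 5^2 · π = (4 + 25)π.
Divide by 2π: (4 + 25)/2 = 29/2.
By Parseval, this equals Σ |c_n|^2.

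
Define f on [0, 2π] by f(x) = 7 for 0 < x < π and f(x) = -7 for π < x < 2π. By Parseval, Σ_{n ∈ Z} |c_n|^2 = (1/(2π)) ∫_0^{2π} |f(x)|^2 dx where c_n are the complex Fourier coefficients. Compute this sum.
Σ |c_n|^2 = 49

Parseval equates the L^2 energy of f (normalised by 1/(2π)) with the ℓ^2 sum of its Fourier coefficients: (1/(2π)) ∫_0^{2π} |f|^2 = Σ |c_n|^2.
Compute the left side: (1/(2π)) [∫_0^π 7^2 dx + ∫_π^{2π} (-7)^2 dx] = (1/(2π)) · (49π + 49π) = (49 + 49)/2 = 49.
So Σ_{n ∈ Z} |c_n|^2 = 49.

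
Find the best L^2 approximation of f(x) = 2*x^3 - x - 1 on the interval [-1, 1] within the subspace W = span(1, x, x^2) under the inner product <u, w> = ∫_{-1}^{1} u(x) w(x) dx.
g(x) = x/5 - 1

The best approximation g ∈ W is the orthogonal projection of f onto W. Writing g = a_0 + a_1 x + a_2 x^2, the coefficients solve the normal equations G · a = b where
  G_{ij} = <φ_i, φ_j> and b_i = <f, φ_i>, with φ_0 = 1, φ_1 = x, φ_2 = x^2.
G =
  [2, 0, 2/3]
  [0, 2/3, 0]
  [2/3, 0, 2/5],
b = (-2, 2/15, -2/3).
Solving gives a_0 = -1, a_1 = 1/5, a_2 = 0, so
  g(x) = x/5 - 1.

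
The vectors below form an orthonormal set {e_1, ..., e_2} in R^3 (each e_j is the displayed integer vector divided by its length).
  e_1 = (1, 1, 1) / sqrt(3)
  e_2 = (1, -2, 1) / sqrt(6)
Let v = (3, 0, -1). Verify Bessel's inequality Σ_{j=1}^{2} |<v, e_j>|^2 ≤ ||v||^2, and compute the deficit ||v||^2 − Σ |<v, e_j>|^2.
Σ |<v, e_j>|^2 = 2; ||v||^2 = 10; deficit = 8

Write each e_j = u_j / sqrt(<u_j, u_j>) where u_j is the displayed integer vector. Then <v, e_j> = <v, u_j> / sqrt(<u_j, u_j>), so |<v, e_j>|^2 = <v, u_j>^2 / <u_j, u_j>.
Coefficients: <v, e_1> = 2/sqrt(3), <v, e_2> = 2/sqrt(6).
Square and sum: Σ |<v, e_j>|^2 = 2.
Compute ||v||^2 = v·v = 10.
Deficit = 10 − 2 = 8 ≥ 0, confirming Bessel's inequality. (The deficit equals ||v − Σ <v,e_j> e_j||^2, the squared distance from v to span{e_j}.)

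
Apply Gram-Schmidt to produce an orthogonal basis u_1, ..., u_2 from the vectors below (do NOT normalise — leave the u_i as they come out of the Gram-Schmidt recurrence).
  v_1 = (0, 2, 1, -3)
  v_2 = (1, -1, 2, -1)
Orthogonal basis:
  u_1 = (0, 2, 1, -3)
  u_2 = (1, -10/7, 25/14, -5/14)

Apply the Gram-Schmidt recurrence
  u_1 = v_1
  u_i = v_i − Σ_{j<i} ((v_i · u_j) / (u_j · u_j)) · u_j.

Step by step this gives:
  u_1 = (0, 2, 1, -3)
  u_2 = (1, -10/7, 25/14, -5/14)

Orthogonality check:
  u_2 · u_1 = 0 (should be 0)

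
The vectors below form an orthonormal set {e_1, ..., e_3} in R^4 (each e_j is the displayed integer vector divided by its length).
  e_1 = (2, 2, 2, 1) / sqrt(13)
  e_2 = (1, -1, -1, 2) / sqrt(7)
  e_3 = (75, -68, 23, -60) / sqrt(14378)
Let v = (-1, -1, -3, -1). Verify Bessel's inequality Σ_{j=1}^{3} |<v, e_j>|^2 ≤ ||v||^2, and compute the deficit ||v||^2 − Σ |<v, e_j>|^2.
Σ |<v, e_j>|^2 = 748/79; ||v||^2 = 12; deficit = 200/79

Write each e_j = u_j / sqrt(<u_j, u_j>) where u_j is the displayed integer vector. Then <v, e_j> = <v, u_j> / sqrt(<u_j, u_j>), so |<v, e_j>|^2 = <v, u_j>^2 / <u_j, u_j>.
Coefficients: <v, e_1> = -11/sqrt(13), <v, e_2> = 1/sqrt(7), <v, e_3> = -16/sqrt(14378).
Square and sum: Σ |<v, e_j>|^2 = 748/79.
Compute ||v||^2 = v·v = 12.
Deficit = 12 − 748/79 = 200/79 ≥ 0, confirming Bessel's inequality. (The deficit equals ||v − Σ <v,e_j> e_j||^2, the squared distance from v to span{e_j}.)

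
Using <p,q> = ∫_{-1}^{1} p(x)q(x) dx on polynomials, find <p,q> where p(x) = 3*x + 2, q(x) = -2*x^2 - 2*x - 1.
<p,q> = -32/3

Expand the product: p(x)·q(x) = -6*x^3 - 10*x^2 - 7*x - 2.
∫_{-1}^{1} of each monomial x^k gives [2/(k+1) if k even, 0 if k odd]. Integrating term-by-term (or equivalently evaluating the antiderivative F(x) = -3*x^4/2 - 10*x^3/3 - 7*x^2/2 - 2*x at the endpoints):
  F(1) − F(−1) = -31/3 − (1/3) = -32/3.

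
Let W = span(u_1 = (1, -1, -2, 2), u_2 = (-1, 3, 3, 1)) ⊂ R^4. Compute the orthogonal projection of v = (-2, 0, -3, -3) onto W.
proj_W(v) = (-1/34, -57/34, -27/34, -89/34)

Set up U = [u_1 | ... | u_2] ∈ R^(4×2). The projector onto W = col(U) is P = U (U^T U)^(-1) U^T.
Compute U^T U =
  [10, -8]
  [-8, 20],
and U^T v = (-2, -10).
Solve U^T U · c = U^T v for the coefficients: c = (-15/17, -29/34). The projection is proj_W(v) = U c.
Check: (v - proj_W(v)) · u_1 = 0  (should be 0).
Check: (v - proj_W(v)) · u_2 = 0  (should be 0).
Result: proj_W(v) = (-1/34, -57/34, -27/34, -89/34).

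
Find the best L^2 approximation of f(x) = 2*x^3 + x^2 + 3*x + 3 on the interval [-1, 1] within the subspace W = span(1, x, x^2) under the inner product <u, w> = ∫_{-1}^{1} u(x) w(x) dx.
g(x) = x^2 + 21*x/5 + 3

The best approximation g ∈ W is the orthogonal projection of f onto W. Writing g = a_0 + a_1 x + a_2 x^2, the coefficients solve the normal equations G · a = b where
  G_{ij} = <φ_i, φ_j> and b_i = <f, φ_i>, with φ_0 = 1, φ_1 = x, φ_2 = x^2.
G =
  [2, 0, 2/3]
  [0, 2/3, 0]
  [2/3, 0, 2/5],
b = (20/3, 14/5, 12/5).
Solving gives a_0 = 3, a_1 = 21/5, a_2 = 1, so
  g(x) = x^2 + 21*x/5 + 3.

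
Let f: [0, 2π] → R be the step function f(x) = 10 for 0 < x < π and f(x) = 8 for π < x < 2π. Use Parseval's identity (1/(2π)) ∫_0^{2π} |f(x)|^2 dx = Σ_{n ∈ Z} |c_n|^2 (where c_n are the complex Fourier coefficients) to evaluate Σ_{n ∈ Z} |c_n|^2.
Σ |c_n|^2 = 82

Parseval equates the L^2 energy of f (normalised by 1/(2π)) with the ℓ^2 sum of its Fourier coefficients: (1/(2π)) ∫_0^{2π} |f|^2 = Σ |c_n|^2.
Compute the left side: (1/(2π)) [∫_0^π 10^2 dx + ∫_π^{2π} 8^2 dx] = (1/(2π)) · (100π + 64π) = (100 + 64)/2 = 82.
So Σ_{n ∈ Z} |c_n|^2 = 82.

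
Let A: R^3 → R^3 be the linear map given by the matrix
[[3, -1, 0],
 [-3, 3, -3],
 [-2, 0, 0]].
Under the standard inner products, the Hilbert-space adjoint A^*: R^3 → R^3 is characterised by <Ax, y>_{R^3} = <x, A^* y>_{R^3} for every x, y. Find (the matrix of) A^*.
A^* = A^T =
[[3, -3, -2],
 [-1, 3, 0],
 [0, -3, 0]]

For real matrices with standard dot products, the defining identity <Ax, y> = <x, A^* y> gives (Ax)^T y = x^T (A^*) y, i.e. x^T A^T y = x^T (A^*) y. Since this holds for all x, y, we must have A^* = A^T. Therefore
A^* =
[[3, -3, -2],
 [-1, 3, 0],
 [0, -3, 0]].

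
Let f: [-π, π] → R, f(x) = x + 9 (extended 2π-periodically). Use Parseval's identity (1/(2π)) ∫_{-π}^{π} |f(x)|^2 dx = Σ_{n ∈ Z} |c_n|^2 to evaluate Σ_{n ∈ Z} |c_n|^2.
Σ |c_n|^2 = π^2/3 + 81

Expand and integrate term by term over [-π, π]:
  ∫ (x)^2 dx = 1·(2π^3/3); ∫ 2·1·(9)·x dx = 0 (odd integrand); ∫ 9^2 dx = 81·2π.
So (1/(2π)) ∫_{-π}^{π} (x + 9)^2 dx = 1π^2/3 + 81 = π^2/3 + 81.
Parseval ⇒ Σ |c_n|^2 = π^2/3 + 81.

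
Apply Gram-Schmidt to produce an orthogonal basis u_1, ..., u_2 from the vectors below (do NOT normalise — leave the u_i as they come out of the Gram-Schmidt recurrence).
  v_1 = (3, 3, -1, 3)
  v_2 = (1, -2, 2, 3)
Orthogonal basis:
  u_1 = (3, 3, -1, 3)
  u_2 = (4/7, -17/7, 15/7, 18/7)

Apply the Gram-Schmidt recurrence
  u_1 = v_1
  u_i = v_i − Σ_{j<i} ((v_i · u_j) / (u_j · u_j)) · u_j.

Step by step this gives:
  u_1 = (3, 3, -1, 3)
  u_2 = (4/7, -17/7, 15/7, 18/7)

Orthogonality check:
  u_2 · u_1 = 0 (should be 0)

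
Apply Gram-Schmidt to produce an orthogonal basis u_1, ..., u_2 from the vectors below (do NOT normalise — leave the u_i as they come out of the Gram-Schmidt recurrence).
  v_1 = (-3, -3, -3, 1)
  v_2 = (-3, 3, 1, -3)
Orthogonal basis:
  u_1 = (-3, -3, -3, 1)
  u_2 = (-51/14, 33/14, 5/14, -39/14)

Apply the Gram-Schmidt recurrence
  u_1 = v_1
  u_i = v_i − Σ_{j<i} ((v_i · u_j) / (u_j · u_j)) · u_j.

Step by step this gives:
  u_1 = (-3, -3, -3, 1)
  u_2 = (-51/14, 33/14, 5/14, -39/14)

Orthogonality check:
  u_2 · u_1 = 0 (should be 0)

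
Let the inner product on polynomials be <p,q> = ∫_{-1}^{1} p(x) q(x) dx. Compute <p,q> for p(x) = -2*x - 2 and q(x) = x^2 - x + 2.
<p,q> = -8

Expand the product: p(x)·q(x) = -2*x^3 - 2*x - 4.
∫_{-1}^{1} of each monomial x^k gives [2/(k+1) if k even, 0 if k odd]. Integrating term-by-term (or equivalently evaluating the antiderivative F(x) = -x^4/2 - x^2 - 4*x at the endpoints):
  F(1) − F(−1) = -11/2 − (5/2) = -8.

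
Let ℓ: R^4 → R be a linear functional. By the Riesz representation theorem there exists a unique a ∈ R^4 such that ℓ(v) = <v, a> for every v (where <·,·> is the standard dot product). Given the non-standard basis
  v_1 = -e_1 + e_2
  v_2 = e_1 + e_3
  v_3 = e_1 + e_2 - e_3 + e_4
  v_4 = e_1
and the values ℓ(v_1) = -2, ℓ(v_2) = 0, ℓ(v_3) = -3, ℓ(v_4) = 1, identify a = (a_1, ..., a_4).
a = (1, -1, -1, -4)

Write a = (a_1, ..., a_4) in the standard basis. For each basis vector v_i, ℓ(v_i) = <v_i, a> is a linear equation in the a_j's. Collect the n equations into a matrix system V a = ℓ, where row i of V is v_i (expressed in the standard basis). Since V is invertible (lower-triangular with 1s on the diagonal, up to permutation), solve by back-substitution:
  V =
[[-1, 1, 0, 0],
 [1, 0, 1, 0],
 [1, 1, -1, 1],
 [1, 0, 0, 0]]
  V a = (-2, 0, -3, 1)
Solving gives a = (1, -1, -1, -4).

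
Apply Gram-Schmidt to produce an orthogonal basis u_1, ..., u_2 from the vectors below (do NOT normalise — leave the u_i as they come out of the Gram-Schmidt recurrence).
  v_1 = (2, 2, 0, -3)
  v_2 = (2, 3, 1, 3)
Orthogonal basis:
  u_1 = (2, 2, 0, -3)
  u_2 = (32/17, 49/17, 1, 54/17)

Apply the Gram-Schmidt recurrence
  u_1 = v_1
  u_i = v_i − Σ_{j<i} ((v_i · u_j) / (u_j · u_j)) · u_j.

Step by step this gives:
  u_1 = (2, 2, 0, -3)
  u_2 = (32/17, 49/17, 1, 54/17)

Orthogonality check:
  u_2 · u_1 = 0 (should be 0)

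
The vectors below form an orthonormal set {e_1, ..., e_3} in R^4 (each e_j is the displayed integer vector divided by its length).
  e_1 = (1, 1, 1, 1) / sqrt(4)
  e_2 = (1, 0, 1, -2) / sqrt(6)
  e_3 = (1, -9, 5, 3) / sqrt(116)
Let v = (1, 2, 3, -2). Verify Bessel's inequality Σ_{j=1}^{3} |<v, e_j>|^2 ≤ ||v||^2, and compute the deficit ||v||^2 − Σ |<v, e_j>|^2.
Σ |<v, e_j>|^2 = 1324/87; ||v||^2 = 18; deficit = 242/87

Write each e_j = u_j / sqrt(<u_j, u_j>) where u_j is the displayed integer vector. Then <v, e_j> = <v, u_j> / sqrt(<u_j, u_j>), so |<v, e_j>|^2 = <v, u_j>^2 / <u_j, u_j>.
Coefficients: <v, e_1> = 4/sqrt(4), <v, e_2> = 8/sqrt(6), <v, e_3> = -8/sqrt(116).
Square and sum: Σ |<v, e_j>|^2 = 1324/87.
Compute ||v||^2 = v·v = 18.
Deficit = 18 − 1324/87 = 242/87 ≥ 0, confirming Bessel's inequality. (The deficit equals ||v − Σ <v,e_j> e_j||^2, the squared distance from v to span{e_j}.)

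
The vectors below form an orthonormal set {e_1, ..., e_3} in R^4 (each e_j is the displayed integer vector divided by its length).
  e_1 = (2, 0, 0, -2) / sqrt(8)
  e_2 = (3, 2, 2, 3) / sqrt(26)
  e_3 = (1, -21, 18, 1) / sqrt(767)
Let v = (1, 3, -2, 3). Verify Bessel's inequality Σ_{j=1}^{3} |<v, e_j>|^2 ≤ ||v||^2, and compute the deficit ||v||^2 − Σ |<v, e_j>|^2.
Σ |<v, e_j>|^2 = 1257/59; ||v||^2 = 23; deficit = 100/59

Write each e_j = u_j / sqrt(<u_j, u_j>) where u_j is the displayed integer vector. Then <v, e_j> = <v, u_j> / sqrt(<u_j, u_j>), so |<v, e_j>|^2 = <v, u_j>^2 / <u_j, u_j>.
Coefficients: <v, e_1> = -4/sqrt(8), <v, e_2> = 14/sqrt(26), <v, e_3> = -95/sqrt(767).
Square and sum: Σ |<v, e_j>|^2 = 1257/59.
Compute ||v||^2 = v·v = 23.
Deficit = 23 − 1257/59 = 100/59 ≥ 0, confirming Bessel's inequality. (The deficit equals ||v − Σ <v,e_j> e_j||^2, the squared distance from v to span{e_j}.)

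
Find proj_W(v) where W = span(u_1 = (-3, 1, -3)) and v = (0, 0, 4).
proj_W(v) = (36/19, -12/19, 36/19)

Set up U = [u_1 | ... | u_1] ∈ R^(3×1). The projector onto W = col(U) is P = U (U^T U)^(-1) U^T.
Compute U^T U =
  [19],
and U^T v = (-12).
Solve U^T U · c = U^T v for the coefficients: c = (-12/19). The projection is proj_W(v) = U c.
Check: (v - proj_W(v)) · u_1 = 0  (should be 0).
Result: proj_W(v) = (36/19, -12/19, 36/19).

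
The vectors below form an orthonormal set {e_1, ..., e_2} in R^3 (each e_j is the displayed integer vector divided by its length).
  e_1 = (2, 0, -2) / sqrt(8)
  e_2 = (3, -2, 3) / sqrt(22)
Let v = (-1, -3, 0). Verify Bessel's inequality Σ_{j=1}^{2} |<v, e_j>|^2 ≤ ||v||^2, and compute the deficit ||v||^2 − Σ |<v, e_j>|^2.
Σ |<v, e_j>|^2 = 10/11; ||v||^2 = 10; deficit = 100/11

Write each e_j = u_j / sqrt(<u_j, u_j>) where u_j is the displayed integer vector. Then <v, e_j> = <v, u_j> / sqrt(<u_j, u_j>), so |<v, e_j>|^2 = <v, u_j>^2 / <u_j, u_j>.
Coefficients: <v, e_1> = -2/sqrt(8), <v, e_2> = 3/sqrt(22).
Square and sum: Σ |<v, e_j>|^2 = 10/11.
Compute ||v||^2 = v·v = 10.
Deficit = 10 − 10/11 = 100/11 ≥ 0, confirming Bessel's inequality. (The deficit equals ||v − Σ <v,e_j> e_j||^2, the squared distance from v to span{e_j}.)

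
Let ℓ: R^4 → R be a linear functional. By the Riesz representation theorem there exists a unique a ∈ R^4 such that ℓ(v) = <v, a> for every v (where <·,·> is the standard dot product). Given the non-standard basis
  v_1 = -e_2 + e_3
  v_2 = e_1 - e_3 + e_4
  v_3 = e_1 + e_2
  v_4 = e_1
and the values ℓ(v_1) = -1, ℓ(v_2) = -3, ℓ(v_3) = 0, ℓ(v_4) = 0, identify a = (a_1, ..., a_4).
a = (0, 0, -1, -4)

Write a = (a_1, ..., a_4) in the standard basis. For each basis vector v_i, ℓ(v_i) = <v_i, a> is a linear equation in the a_j's. Collect the n equations into a matrix system V a = ℓ, where row i of V is v_i (expressed in the standard basis). Since V is invertible (lower-triangular with 1s on the diagonal, up to permutation), solve by back-substitution:
  V =
[[0, -1, 1, 0],
 [1, 0, -1, 1],
 [1, 1, 0, 0],
 [1, 0, 0, 0]]
  V a = (-1, -3, 0, 0)
Solving gives a = (0, 0, -1, -4).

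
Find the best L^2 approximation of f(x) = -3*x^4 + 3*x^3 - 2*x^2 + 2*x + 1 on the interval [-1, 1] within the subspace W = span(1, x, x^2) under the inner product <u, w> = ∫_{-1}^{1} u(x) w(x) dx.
g(x) = -32*x^2/7 + 19*x/5 + 44/35

The best approximation g ∈ W is the orthogonal projection of f onto W. Writing g = a_0 + a_1 x + a_2 x^2, the coefficients solve the normal equations G · a = b where
  G_{ij} = <φ_i, φ_j> and b_i = <f, φ_i>, with φ_0 = 1, φ_1 = x, φ_2 = x^2.
G =
  [2, 0, 2/3]
  [0, 2/3, 0]
  [2/3, 0, 2/5],
b = (-8/15, 38/15, -104/105).
Solving gives a_0 = 44/35, a_1 = 19/5, a_2 = -32/7, so
  g(x) = -32*x^2/7 + 19*x/5 + 44/35.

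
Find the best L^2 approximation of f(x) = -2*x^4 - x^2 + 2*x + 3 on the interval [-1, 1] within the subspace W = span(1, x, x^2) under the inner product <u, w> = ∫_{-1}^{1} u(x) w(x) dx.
g(x) = -19*x^2/7 + 2*x + 111/35

The best approximation g ∈ W is the orthogonal projection of f onto W. Writing g = a_0 + a_1 x + a_2 x^2, the coefficients solve the normal equations G · a = b where
  G_{ij} = <φ_i, φ_j> and b_i = <f, φ_i>, with φ_0 = 1, φ_1 = x, φ_2 = x^2.
G =
  [2, 0, 2/3]
  [0, 2/3, 0]
  [2/3, 0, 2/5],
b = (68/15, 4/3, 36/35).
Solving gives a_0 = 111/35, a_1 = 2, a_2 = -19/7, so
  g(x) = -19*x^2/7 + 2*x + 111/35.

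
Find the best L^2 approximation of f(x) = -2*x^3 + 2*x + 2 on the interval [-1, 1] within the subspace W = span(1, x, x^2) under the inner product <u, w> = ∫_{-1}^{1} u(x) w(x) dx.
g(x) = 4*x/5 + 2

The best approximation g ∈ W is the orthogonal projection of f onto W. Writing g = a_0 + a_1 x + a_2 x^2, the coefficients solve the normal equations G · a = b where
  G_{ij} = <φ_i, φ_j> and b_i = <f, φ_i>, with φ_0 = 1, φ_1 = x, φ_2 = x^2.
G =
  [2, 0, 2/3]
  [0, 2/3, 0]
  [2/3, 0, 2/5],
b = (4, 8/15, 4/3).
Solving gives a_0 = 2, a_1 = 4/5, a_2 = 0, so
  g(x) = 4*x/5 + 2.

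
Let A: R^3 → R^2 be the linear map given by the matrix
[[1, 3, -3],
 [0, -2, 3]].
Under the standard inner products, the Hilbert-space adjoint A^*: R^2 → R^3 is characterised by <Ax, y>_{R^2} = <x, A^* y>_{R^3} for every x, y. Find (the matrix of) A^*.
A^* = A^T =
[[1, 0],
 [3, -2],
 [-3, 3]]

For real matrices with standard dot products, the defining identity <Ax, y> = <x, A^* y> gives (Ax)^T y = x^T (A^*) y, i.e. x^T A^T y = x^T (A^*) y. Since this holds for all x, y, we must have A^* = A^T. Therefore
A^* =
[[1, 0],
 [3, -2],
 [-3, 3]].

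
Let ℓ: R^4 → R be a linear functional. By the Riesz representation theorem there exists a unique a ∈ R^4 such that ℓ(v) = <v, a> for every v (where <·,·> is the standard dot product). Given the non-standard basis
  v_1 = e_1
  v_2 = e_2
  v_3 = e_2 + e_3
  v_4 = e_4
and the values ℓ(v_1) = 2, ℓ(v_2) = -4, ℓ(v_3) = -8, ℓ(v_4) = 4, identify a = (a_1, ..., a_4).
a = (2, -4, -4, 4)

Write a = (a_1, ..., a_4) in the standard basis. For each basis vector v_i, ℓ(v_i) = <v_i, a> is a linear equation in the a_j's. Collect the n equations into a matrix system V a = ℓ, where row i of V is v_i (expressed in the standard basis). Since V is invertible (lower-triangular with 1s on the diagonal, up to permutation), solve by back-substitution:
  V =
[[1, 0, 0, 0],
 [0, 1, 0, 0],
 [0, 1, 1, 0],
 [0, 0, 0, 1]]
  V a = (2, -4, -8, 4)
Solving gives a = (2, -4, -4, 4).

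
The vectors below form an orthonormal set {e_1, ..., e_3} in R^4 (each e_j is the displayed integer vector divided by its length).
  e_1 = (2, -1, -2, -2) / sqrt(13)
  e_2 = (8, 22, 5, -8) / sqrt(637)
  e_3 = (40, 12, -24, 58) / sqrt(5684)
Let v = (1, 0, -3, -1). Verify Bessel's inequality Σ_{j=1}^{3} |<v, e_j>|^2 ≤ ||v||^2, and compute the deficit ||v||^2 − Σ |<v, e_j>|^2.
Σ |<v, e_j>|^2 = 238/29; ||v||^2 = 11; deficit = 81/29

Write each e_j = u_j / sqrt(<u_j, u_j>) where u_j is the displayed integer vector. Then <v, e_j> = <v, u_j> / sqrt(<u_j, u_j>), so |<v, e_j>|^2 = <v, u_j>^2 / <u_j, u_j>.
Coefficients: <v, e_1> = 10/sqrt(13), <v, e_2> = 1/sqrt(637), <v, e_3> = 54/sqrt(5684).
Square and sum: Σ |<v, e_j>|^2 = 238/29.
Compute ||v||^2 = v·v = 11.
Deficit = 11 − 238/29 = 81/29 ≥ 0, confirming Bessel's inequality. (The deficit equals ||v − Σ <v,e_j> e_j||^2, the squared distance from v to span{e_j}.)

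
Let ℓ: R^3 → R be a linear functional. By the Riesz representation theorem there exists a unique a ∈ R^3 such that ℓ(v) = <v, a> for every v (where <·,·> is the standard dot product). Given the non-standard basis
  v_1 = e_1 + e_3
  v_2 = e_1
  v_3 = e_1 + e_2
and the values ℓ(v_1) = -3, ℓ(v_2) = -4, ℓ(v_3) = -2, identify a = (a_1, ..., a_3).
a = (-4, 2, 1)

Write a = (a_1, ..., a_3) in the standard basis. For each basis vector v_i, ℓ(v_i) = <v_i, a> is a linear equation in the a_j's. Collect the n equations into a matrix system V a = ℓ, where row i of V is v_i (expressed in the standard basis). Since V is invertible (lower-triangular with 1s on the diagonal, up to permutation), solve by back-substitution:
  V =
[[1, 0, 1],
 [1, 0, 0],
 [1, 1, 0]]
  V a = (-3, -4, -2)
Solving gives a = (-4, 2, 1).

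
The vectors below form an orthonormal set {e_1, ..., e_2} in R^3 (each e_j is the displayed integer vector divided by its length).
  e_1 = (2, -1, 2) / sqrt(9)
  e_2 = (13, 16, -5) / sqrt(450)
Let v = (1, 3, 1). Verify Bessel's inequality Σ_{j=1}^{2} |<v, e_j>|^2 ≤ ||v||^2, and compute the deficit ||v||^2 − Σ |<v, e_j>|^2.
Σ |<v, e_j>|^2 = 177/25; ||v||^2 = 11; deficit = 98/25

Write each e_j = u_j / sqrt(<u_j, u_j>) where u_j is the displayed integer vector. Then <v, e_j> = <v, u_j> / sqrt(<u_j, u_j>), so |<v, e_j>|^2 = <v, u_j>^2 / <u_j, u_j>.
Coefficients: <v, e_1> = 1/sqrt(9), <v, e_2> = 56/sqrt(450).
Square and sum: Σ |<v, e_j>|^2 = 177/25.
Compute ||v||^2 = v·v = 11.
Deficit = 11 − 177/25 = 98/25 ≥ 0, confirming Bessel's inequality. (The deficit equals ||v − Σ <v,e_j> e_j||^2, the squared distance from v to span{e_j}.)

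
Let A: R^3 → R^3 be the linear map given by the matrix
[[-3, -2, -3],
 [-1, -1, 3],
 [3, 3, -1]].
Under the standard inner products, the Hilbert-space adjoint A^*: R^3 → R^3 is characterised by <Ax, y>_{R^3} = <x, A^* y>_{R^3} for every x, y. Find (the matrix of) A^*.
A^* = A^T =
[[-3, -1, 3],
 [-2, -1, 3],
 [-3, 3, -1]]

For real matrices with standard dot products, the defining identity <Ax, y> = <x, A^* y> gives (Ax)^T y = x^T (A^*) y, i.e. x^T A^T y = x^T (A^*) y. Since this holds for all x, y, we must have A^* = A^T. Therefore
A^* =
[[-3, -1, 3],
 [-2, -1, 3],
 [-3, 3, -1]].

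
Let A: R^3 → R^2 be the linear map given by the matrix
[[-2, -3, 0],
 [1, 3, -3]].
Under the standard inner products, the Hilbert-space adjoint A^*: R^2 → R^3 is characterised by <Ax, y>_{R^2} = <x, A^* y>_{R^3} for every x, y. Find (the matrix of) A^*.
A^* = A^T =
[[-2, 1],
 [-3, 3],
 [0, -3]]

For real matrices with standard dot products, the defining identity <Ax, y> = <x, A^* y> gives (Ax)^T y = x^T (A^*) y, i.e. x^T A^T y = x^T (A^*) y. Since this holds for all x, y, we must have A^* = A^T. Therefore
A^* =
[[-2, 1],
 [-3, 3],
 [0, -3]].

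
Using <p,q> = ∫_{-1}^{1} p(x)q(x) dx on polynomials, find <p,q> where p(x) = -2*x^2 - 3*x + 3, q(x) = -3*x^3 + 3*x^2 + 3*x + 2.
<p,q> = 158/15

Expand the product: p(x)·q(x) = 6*x^5 + 3*x^4 - 24*x^3 - 4*x^2 + 3*x + 6.
∫_{-1}^{1} of each monomial x^k gives [2/(k+1) if k even, 0 if k odd]. Integrating term-by-term (or equivalently evaluating the antiderivative F(x) = x^6 + 3*x^5/5 - 6*x^4 - 4*x^3/3 + 3*x^2/2 + 6*x at the endpoints):
  F(1) − F(−1) = 53/30 − (-263/30) = 158/15.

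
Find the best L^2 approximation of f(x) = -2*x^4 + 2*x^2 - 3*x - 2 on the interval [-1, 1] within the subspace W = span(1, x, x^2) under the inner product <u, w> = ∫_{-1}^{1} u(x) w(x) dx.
g(x) = 2*x^2/7 - 3*x - 64/35

The best approximation g ∈ W is the orthogonal projection of f onto W. Writing g = a_0 + a_1 x + a_2 x^2, the coefficients solve the normal equations G · a = b where
  G_{ij} = <φ_i, φ_j> and b_i = <f, φ_i>, with φ_0 = 1, φ_1 = x, φ_2 = x^2.
G =
  [2, 0, 2/3]
  [0, 2/3, 0]
  [2/3, 0, 2/5],
b = (-52/15, -2, -116/105).
Solving gives a_0 = -64/35, a_1 = -3, a_2 = 2/7, so
  g(x) = 2*x^2/7 - 3*x - 64/35.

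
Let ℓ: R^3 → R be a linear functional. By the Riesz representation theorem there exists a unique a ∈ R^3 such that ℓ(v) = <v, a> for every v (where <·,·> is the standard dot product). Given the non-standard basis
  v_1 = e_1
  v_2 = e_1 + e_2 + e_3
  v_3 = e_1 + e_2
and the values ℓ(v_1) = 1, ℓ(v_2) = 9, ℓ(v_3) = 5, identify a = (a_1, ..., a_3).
a = (1, 4, 4)

Write a = (a_1, ..., a_3) in the standard basis. For each basis vector v_i, ℓ(v_i) = <v_i, a> is a linear equation in the a_j's. Collect the n equations into a matrix system V a = ℓ, where row i of V is v_i (expressed in the standard basis). Since V is invertible (lower-triangular with 1s on the diagonal, up to permutation), solve by back-substitution:
  V =
[[1, 0, 0],
 [1, 1, 1],
 [1, 1, 0]]
  V a = (1, 9, 5)
Solving gives a = (1, 4, 4).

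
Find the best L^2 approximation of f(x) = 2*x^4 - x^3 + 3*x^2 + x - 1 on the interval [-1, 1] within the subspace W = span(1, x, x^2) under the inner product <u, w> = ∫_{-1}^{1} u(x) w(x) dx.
g(x) = 33*x^2/7 + 2*x/5 - 41/35

The best approximation g ∈ W is the orthogonal projection of f onto W. Writing g = a_0 + a_1 x + a_2 x^2, the coefficients solve the normal equations G · a = b where
  G_{ij} = <φ_i, φ_j> and b_i = <f, φ_i>, with φ_0 = 1, φ_1 = x, φ_2 = x^2.
G =
  [2, 0, 2/3]
  [0, 2/3, 0]
  [2/3, 0, 2/5],
b = (4/5, 4/15, 116/105).
Solving gives a_0 = -41/35, a_1 = 2/5, a_2 = 33/7, so
  g(x) = 33*x^2/7 + 2*x/5 - 41/35.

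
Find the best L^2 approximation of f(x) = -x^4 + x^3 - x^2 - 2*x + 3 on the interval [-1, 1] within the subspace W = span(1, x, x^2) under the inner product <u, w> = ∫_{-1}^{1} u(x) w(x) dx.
g(x) = -13*x^2/7 - 7*x/5 + 108/35

The best approximation g ∈ W is the orthogonal projection of f onto W. Writing g = a_0 + a_1 x + a_2 x^2, the coefficients solve the normal equations G · a = b where
  G_{ij} = <φ_i, φ_j> and b_i = <f, φ_i>, with φ_0 = 1, φ_1 = x, φ_2 = x^2.
G =
  [2, 0, 2/3]
  [0, 2/3, 0]
  [2/3, 0, 2/5],
b = (74/15, -14/15, 46/35).
Solving gives a_0 = 108/35, a_1 = -7/5, a_2 = -13/7, so
  g(x) = -13*x^2/7 - 7*x/5 + 108/35.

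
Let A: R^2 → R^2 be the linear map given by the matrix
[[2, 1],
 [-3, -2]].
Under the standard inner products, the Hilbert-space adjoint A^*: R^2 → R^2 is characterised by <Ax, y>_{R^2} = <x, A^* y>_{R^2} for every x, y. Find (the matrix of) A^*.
A^* = A^T =
[[2, -3],
 [1, -2]]

For real matrices with standard dot products, the defining identity <Ax, y> = <x, A^* y> gives (Ax)^T y = x^T (A^*) y, i.e. x^T A^T y = x^T (A^*) y. Since this holds for all x, y, we must have A^* = A^T. Therefore
A^* =
[[2, -3],
 [1, -2]].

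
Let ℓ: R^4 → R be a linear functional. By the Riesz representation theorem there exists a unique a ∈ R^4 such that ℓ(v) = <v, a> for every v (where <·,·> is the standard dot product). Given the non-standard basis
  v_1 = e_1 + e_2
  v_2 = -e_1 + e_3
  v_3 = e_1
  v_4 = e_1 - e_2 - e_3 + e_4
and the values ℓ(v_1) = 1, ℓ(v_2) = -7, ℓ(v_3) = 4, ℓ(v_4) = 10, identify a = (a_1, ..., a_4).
a = (4, -3, -3, 0)

Write a = (a_1, ..., a_4) in the standard basis. For each basis vector v_i, ℓ(v_i) = <v_i, a> is a linear equation in the a_j's. Collect the n equations into a matrix system V a = ℓ, where row i of V is v_i (expressed in the standard basis). Since V is invertible (lower-triangular with 1s on the diagonal, up to permutation), solve by back-substitution:
  V =
[[1, 1, 0, 0],
 [-1, 0, 1, 0],
 [1, 0, 0, 0],
 [1, -1, -1, 1]]
  V a = (1, -7, 4, 10)
Solving gives a = (4, -3, -3, 0).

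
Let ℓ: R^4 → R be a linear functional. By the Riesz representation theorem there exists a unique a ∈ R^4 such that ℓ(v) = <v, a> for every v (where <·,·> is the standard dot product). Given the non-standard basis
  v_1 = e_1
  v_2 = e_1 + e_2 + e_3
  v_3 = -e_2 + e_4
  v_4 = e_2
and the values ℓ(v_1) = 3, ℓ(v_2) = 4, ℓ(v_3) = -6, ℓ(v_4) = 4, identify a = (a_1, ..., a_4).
a = (3, 4, -3, -2)

Write a = (a_1, ..., a_4) in the standard basis. For each basis vector v_i, ℓ(v_i) = <v_i, a> is a linear equation in the a_j's. Collect the n equations into a matrix system V a = ℓ, where row i of V is v_i (expressed in the standard basis). Since V is invertible (lower-triangular with 1s on the diagonal, up to permutation), solve by back-substitution:
  V =
[[1, 0, 0, 0],
 [1, 1, 1, 0],
 [0, -1, 0, 1],
 [0, 1, 0, 0]]
  V a = (3, 4, -6, 4)
Solving gives a = (3, 4, -3, -2).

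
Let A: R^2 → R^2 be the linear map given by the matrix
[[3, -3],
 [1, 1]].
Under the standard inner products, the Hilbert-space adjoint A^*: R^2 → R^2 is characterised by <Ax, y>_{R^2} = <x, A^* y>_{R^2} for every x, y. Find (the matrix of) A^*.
A^* = A^T =
[[3, 1],
 [-3, 1]]

For real matrices with standard dot products, the defining identity <Ax, y> = <x, A^* y> gives (Ax)^T y = x^T (A^*) y, i.e. x^T A^T y = x^T (A^*) y. Since this holds for all x, y, we must have A^* = A^T. Therefore
A^* =
[[3, 1],
 [-3, 1]].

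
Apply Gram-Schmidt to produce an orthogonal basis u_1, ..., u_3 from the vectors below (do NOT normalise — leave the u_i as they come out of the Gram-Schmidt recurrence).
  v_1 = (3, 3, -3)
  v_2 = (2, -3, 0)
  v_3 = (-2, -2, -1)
Orthogonal basis:
  u_1 = (3, 3, -3)
  u_2 = (7/3, -8/3, -1/3)
  u_3 = (-45/38, -15/19, -75/38)

Apply the Gram-Schmidt recurrence
  u_1 = v_1
  u_i = v_i − Σ_{j<i} ((v_i · u_j) / (u_j · u_j)) · u_j.

Step by step this gives:
  u_1 = (3, 3, -3)
  u_2 = (7/3, -8/3, -1/3)
  u_3 = (-45/38, -15/19, -75/38)

Orthogonality check:
  u_2 · u_1 = 0 (should be 0)
  u_3 · u_1 = 0 (should be 0)
  u_3 · u_2 = 0 (should be 0)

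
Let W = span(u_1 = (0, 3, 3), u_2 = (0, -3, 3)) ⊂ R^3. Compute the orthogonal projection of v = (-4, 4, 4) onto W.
proj_W(v) = (0, 4, 4)

Set up U = [u_1 | ... | u_2] ∈ R^(3×2). The projector onto W = col(U) is P = U (U^T U)^(-1) U^T.
Compute U^T U =
  [18, 0]
  [0, 18],
and U^T v = (24, 0).
Solve U^T U · c = U^T v for the coefficients: c = (4/3, 0). The projection is proj_W(v) = U c.
Check: (v - proj_W(v)) · u_1 = 0  (should be 0).
Check: (v - proj_W(v)) · u_2 = 0  (should be 0).
Result: proj_W(v) = (0, 4, 4).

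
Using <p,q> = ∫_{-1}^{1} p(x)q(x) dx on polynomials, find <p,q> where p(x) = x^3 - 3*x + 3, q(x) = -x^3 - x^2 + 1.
<p,q> = 172/35

Expand the product: p(x)·q(x) = -x^6 - x^5 + 3*x^4 + x^3 - 3*x^2 - 3*x + 3.
∫_{-1}^{1} of each monomial x^k gives [2/(k+1) if k even, 0 if k odd]. Integrating term-by-term (or equivalently evaluating the antiderivative F(x) = -x^7/7 - x^6/6 + 3*x^5/5 + x^4/4 - x^3 - 3*x^2/2 + 3*x at the endpoints):
  F(1) − F(−1) = 437/420 − (-1627/420) = 172/35.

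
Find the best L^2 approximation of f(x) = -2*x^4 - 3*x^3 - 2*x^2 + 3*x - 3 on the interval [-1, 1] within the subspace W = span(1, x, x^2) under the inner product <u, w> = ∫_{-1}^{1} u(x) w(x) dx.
g(x) = -26*x^2/7 + 6*x/5 - 99/35

The best approximation g ∈ W is the orthogonal projection of f onto W. Writing g = a_0 + a_1 x + a_2 x^2, the coefficients solve the normal equations G · a = b where
  G_{ij} = <φ_i, φ_j> and b_i = <f, φ_i>, with φ_0 = 1, φ_1 = x, φ_2 = x^2.
G =
  [2, 0, 2/3]
  [0, 2/3, 0]
  [2/3, 0, 2/5],
b = (-122/15, 4/5, -118/35).
Solving gives a_0 = -99/35, a_1 = 6/5, a_2 = -26/7, so
  g(x) = -26*x^2/7 + 6*x/5 - 99/35.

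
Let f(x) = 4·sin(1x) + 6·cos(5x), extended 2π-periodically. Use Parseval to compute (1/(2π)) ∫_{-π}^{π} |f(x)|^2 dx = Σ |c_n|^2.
Σ |c_n|^2 = 26

Expand |f|^2 and use orthogonality of {sin(nx), cos(mx)} on [-π, π]:
  ∫_{-π}^{π} sin(nx)^2 dx = π, ∫ cos(mx)^2 dx = π, and cross terms integrate to 0.
So ∫_{-π}^{π} f(x)^2 dx = 4^2 · π + 6^2 · π = (16 + 36)π.
Divide by 2π: (16 + 36)/2 = 26.
By Parseval, this equals Σ |c_n|^2.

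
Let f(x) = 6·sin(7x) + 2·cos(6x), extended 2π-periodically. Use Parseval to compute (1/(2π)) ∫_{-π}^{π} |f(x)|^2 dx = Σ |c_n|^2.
Σ |c_n|^2 = 20

Expand |f|^2 and use orthogonality of {sin(nx), cos(mx)} on [-π, π]:
  ∫_{-π}^{π} sin(nx)^2 dx = π, ∫ cos(mx)^2 dx = π, and cross terms integrate to 0.
So ∫_{-π}^{π} f(x)^2 dx = 6^2 · π + 2^2 · π = (36 + 4)π.
Divide by 2π: (36 + 4)/2 = 20.
By Parseval, this equals Σ |c_n|^2.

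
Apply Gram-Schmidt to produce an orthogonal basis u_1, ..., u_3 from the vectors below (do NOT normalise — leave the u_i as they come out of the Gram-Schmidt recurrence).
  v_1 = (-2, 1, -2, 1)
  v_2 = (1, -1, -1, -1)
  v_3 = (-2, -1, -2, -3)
Orthogonal basis:
  u_1 = (-2, 1, -2, 1)
  u_2 = (3/5, -4/5, -7/5, -4/5)
  u_3 = (-2, -1/3, 2/3, -7/3)

Apply the Gram-Schmidt recurrence
  u_1 = v_1
  u_i = v_i − Σ_{j<i} ((v_i · u_j) / (u_j · u_j)) · u_j.

Step by step this gives:
  u_1 = (-2, 1, -2, 1)
  u_2 = (3/5, -4/5, -7/5, -4/5)
  u_3 = (-2, -1/3, 2/3, -7/3)

Orthogonality check:
  u_2 · u_1 = 0 (should be 0)
  u_3 · u_1 = 0 (should be 0)
  u_3 · u_2 = 0 (should be 0)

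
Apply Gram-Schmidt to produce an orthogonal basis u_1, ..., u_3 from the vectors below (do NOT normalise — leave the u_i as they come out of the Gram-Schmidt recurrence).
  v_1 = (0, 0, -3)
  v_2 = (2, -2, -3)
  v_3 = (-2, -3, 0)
Orthogonal basis:
  u_1 = (0, 0, -3)
  u_2 = (2, -2, 0)
  u_3 = (-5/2, -5/2, 0)

Apply the Gram-Schmidt recurrence
  u_1 = v_1
  u_i = v_i − Σ_{j<i} ((v_i · u_j) / (u_j · u_j)) · u_j.

Step by step this gives:
  u_1 = (0, 0, -3)
  u_2 = (2, -2, 0)
  u_3 = (-5/2, -5/2, 0)

Orthogonality check:
  u_2 · u_1 = 0 (should be 0)
  u_3 · u_1 = 0 (should be 0)
  u_3 · u_2 = 0 (should be 0)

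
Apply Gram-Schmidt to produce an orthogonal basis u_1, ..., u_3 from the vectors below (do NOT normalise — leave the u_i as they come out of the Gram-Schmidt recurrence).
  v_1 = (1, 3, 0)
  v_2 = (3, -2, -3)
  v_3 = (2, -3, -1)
Orthogonal basis:
  u_1 = (1, 3, 0)
  u_2 = (33/10, -11/10, -3)
  u_3 = (144/211, -48/211, 176/211)

Apply the Gram-Schmidt recurrence
  u_1 = v_1
  u_i = v_i − Σ_{j<i} ((v_i · u_j) / (u_j · u_j)) · u_j.

Step by step this gives:
  u_1 = (1, 3, 0)
  u_2 = (33/10, -11/10, -3)
  u_3 = (144/211, -48/211, 176/211)

Orthogonality check:
  u_2 · u_1 = 0 (should be 0)
  u_3 · u_1 = 0 (should be 0)
  u_3 · u_2 = 0 (should be 0)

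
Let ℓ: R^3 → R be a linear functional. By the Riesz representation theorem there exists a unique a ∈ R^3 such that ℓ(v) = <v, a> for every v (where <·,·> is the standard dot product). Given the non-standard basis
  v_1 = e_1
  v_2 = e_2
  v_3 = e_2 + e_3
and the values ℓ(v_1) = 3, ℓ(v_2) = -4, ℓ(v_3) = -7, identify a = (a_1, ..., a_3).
a = (3, -4, -3)

Write a = (a_1, ..., a_3) in the standard basis. For each basis vector v_i, ℓ(v_i) = <v_i, a> is a linear equation in the a_j's. Collect the n equations into a matrix system V a = ℓ, where row i of V is v_i (expressed in the standard basis). Since V is invertible (lower-triangular with 1s on the diagonal, up to permutation), solve by back-substitution:
  V =
[[1, 0, 0],
 [0, 1, 0],
 [0, 1, 1]]
  V a = (3, -4, -7)
Solving gives a = (3, -4, -3).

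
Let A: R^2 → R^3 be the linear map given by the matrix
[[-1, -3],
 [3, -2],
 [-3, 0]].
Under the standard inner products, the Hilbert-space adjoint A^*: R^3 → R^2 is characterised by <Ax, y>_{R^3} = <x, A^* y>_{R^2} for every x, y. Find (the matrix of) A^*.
A^* = A^T =
[[-1, 3, -3],
 [-3, -2, 0]]

For real matrices with standard dot products, the defining identity <Ax, y> = <x, A^* y> gives (Ax)^T y = x^T (A^*) y, i.e. x^T A^T y = x^T (A^*) y. Since this holds for all x, y, we must have A^* = A^T. Therefore
A^* =
[[-1, 3, -3],
 [-3, -2, 0]].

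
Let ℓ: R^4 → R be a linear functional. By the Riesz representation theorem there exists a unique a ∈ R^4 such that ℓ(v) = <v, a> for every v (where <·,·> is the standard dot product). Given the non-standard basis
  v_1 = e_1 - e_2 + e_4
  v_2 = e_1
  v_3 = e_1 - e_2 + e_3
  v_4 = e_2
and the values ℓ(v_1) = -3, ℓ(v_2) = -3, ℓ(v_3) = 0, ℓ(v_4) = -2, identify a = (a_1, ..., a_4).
a = (-3, -2, 1, -2)

Write a = (a_1, ..., a_4) in the standard basis. For each basis vector v_i, ℓ(v_i) = <v_i, a> is a linear equation in the a_j's. Collect the n equations into a matrix system V a = ℓ, where row i of V is v_i (expressed in the standard basis). Since V is invertible (lower-triangular with 1s on the diagonal, up to permutation), solve by back-substitution:
  V =
[[1, -1, 0, 1],
 [1, 0, 0, 0],
 [1, -1, 1, 0],
 [0, 1, 0, 0]]
  V a = (-3, -3, 0, -2)
Solving gives a = (-3, -2, 1, -2).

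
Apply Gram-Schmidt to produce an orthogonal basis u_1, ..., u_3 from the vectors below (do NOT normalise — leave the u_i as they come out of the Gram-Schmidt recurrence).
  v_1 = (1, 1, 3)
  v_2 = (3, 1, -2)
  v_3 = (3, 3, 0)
Orthogonal basis:
  u_1 = (1, 1, 3)
  u_2 = (35/11, 13/11, -16/11)
  u_3 = (-3/5, 33/25, -6/25)

Apply the Gram-Schmidt recurrence
  u_1 = v_1
  u_i = v_i − Σ_{j<i} ((v_i · u_j) / (u_j · u_j)) · u_j.

Step by step this gives:
  u_1 = (1, 1, 3)
  u_2 = (35/11, 13/11, -16/11)
  u_3 = (-3/5, 33/25, -6/25)

Orthogonality check:
  u_2 · u_1 = 0 (should be 0)
  u_3 · u_1 = 0 (should be 0)
  u_3 · u_2 = 0 (should be 0)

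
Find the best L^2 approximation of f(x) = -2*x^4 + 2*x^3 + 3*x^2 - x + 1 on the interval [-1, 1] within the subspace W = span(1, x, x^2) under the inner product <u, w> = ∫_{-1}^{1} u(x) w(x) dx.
g(x) = 9*x^2/7 + x/5 + 41/35

The best approximation g ∈ W is the orthogonal projection of f onto W. Writing g = a_0 + a_1 x + a_2 x^2, the coefficients solve the normal equations G · a = b where
  G_{ij} = <φ_i, φ_j> and b_i = <f, φ_i>, with φ_0 = 1, φ_1 = x, φ_2 = x^2.
G =
  [2, 0, 2/3]
  [0, 2/3, 0]
  [2/3, 0, 2/5],
b = (16/5, 2/15, 136/105).
Solving gives a_0 = 41/35, a_1 = 1/5, a_2 = 9/7, so
  g(x) = 9*x^2/7 + x/5 + 41/35.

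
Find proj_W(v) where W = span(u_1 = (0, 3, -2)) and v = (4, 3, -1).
proj_W(v) = (0, 33/13, -22/13)

Set up U = [u_1 | ... | u_1] ∈ R^(3×1). The projector onto W = col(U) is P = U (U^T U)^(-1) U^T.
Compute U^T U =
  [13],
and U^T v = (11).
Solve U^T U · c = U^T v for the coefficients: c = (11/13). The projection is proj_W(v) = U c.
Check: (v - proj_W(v)) · u_1 = 0  (should be 0).
Result: proj_W(v) = (0, 33/13, -22/13).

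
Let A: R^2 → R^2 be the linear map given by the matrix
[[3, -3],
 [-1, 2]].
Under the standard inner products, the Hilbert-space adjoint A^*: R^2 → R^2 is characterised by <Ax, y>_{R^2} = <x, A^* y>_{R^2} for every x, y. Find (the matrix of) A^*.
A^* = A^T =
[[3, -1],
 [-3, 2]]

For real matrices with standard dot products, the defining identity <Ax, y> = <x, A^* y> gives (Ax)^T y = x^T (A^*) y, i.e. x^T A^T y = x^T (A^*) y. Since this holds for all x, y, we must have A^* = A^T. Therefore
A^* =
[[3, -1],
 [-3, 2]].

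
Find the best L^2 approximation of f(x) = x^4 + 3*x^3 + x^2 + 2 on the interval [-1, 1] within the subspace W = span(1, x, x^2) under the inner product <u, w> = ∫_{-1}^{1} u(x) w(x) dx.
g(x) = 13*x^2/7 + 9*x/5 + 67/35

The best approximation g ∈ W is the orthogonal projection of f onto W. Writing g = a_0 + a_1 x + a_2 x^2, the coefficients solve the normal equations G · a = b where
  G_{ij} = <φ_i, φ_j> and b_i = <f, φ_i>, with φ_0 = 1, φ_1 = x, φ_2 = x^2.
G =
  [2, 0, 2/3]
  [0, 2/3, 0]
  [2/3, 0, 2/5],
b = (76/15, 6/5, 212/105).
Solving gives a_0 = 67/35, a_1 = 9/5, a_2 = 13/7, so
  g(x) = 13*x^2/7 + 9*x/5 + 67/35.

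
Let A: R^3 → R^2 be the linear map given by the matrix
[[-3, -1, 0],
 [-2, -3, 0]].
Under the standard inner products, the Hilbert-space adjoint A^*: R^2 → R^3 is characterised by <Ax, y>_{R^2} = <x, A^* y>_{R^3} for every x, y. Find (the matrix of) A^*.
A^* = A^T =
[[-3, -2],
 [-1, -3],
 [0, 0]]

For real matrices with standard dot products, the defining identity <Ax, y> = <x, A^* y> gives (Ax)^T y = x^T (A^*) y, i.e. x^T A^T y = x^T (A^*) y. Since this holds for all x, y, we must have A^* = A^T. Therefore
A^* =
[[-3, -2],
 [-1, -3],
 [0, 0]].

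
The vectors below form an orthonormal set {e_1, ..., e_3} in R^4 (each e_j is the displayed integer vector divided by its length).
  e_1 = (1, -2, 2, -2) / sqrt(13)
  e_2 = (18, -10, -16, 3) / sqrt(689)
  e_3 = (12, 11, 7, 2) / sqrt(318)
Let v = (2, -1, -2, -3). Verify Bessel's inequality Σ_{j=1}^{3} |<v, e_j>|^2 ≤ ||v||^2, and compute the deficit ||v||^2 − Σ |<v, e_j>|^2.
Σ |<v, e_j>|^2 = 59/6; ||v||^2 = 18; deficit = 49/6

Write each e_j = u_j / sqrt(<u_j, u_j>) where u_j is the displayed integer vector. Then <v, e_j> = <v, u_j> / sqrt(<u_j, u_j>), so |<v, e_j>|^2 = <v, u_j>^2 / <u_j, u_j>.
Coefficients: <v, e_1> = 6/sqrt(13), <v, e_2> = 69/sqrt(689), <v, e_3> = -7/sqrt(318).
Square and sum: Σ |<v, e_j>|^2 = 59/6.
Compute ||v||^2 = v·v = 18.
Deficit = 18 − 59/6 = 49/6 ≥ 0, confirming Bessel's inequality. (The deficit equals ||v − Σ <v,e_j> e_j||^2, the squared distance from v to span{e_j}.)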